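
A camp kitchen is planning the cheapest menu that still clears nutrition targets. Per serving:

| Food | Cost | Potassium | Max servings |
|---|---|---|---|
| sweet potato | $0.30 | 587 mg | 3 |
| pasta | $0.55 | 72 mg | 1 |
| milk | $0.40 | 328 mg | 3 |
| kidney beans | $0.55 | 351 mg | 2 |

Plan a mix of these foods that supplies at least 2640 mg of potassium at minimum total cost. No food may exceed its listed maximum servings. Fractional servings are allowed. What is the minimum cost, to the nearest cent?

Cost per mg of potassium: sweet potato $0.0005, milk $0.0012, kidney beans $0.0016, pasta $0.0076.
Take 3 servings of sweet potato: +1761.0 mg potassium for $0.90 (total $0.90, still need 879.0 mg).
Take 2.68 servings of milk: +879.0 mg potassium for $1.07 (total $1.97, still need 0.0 mg).
Filling from the cheapest source first is optimal under one linear minimum: $1.97.

$1.97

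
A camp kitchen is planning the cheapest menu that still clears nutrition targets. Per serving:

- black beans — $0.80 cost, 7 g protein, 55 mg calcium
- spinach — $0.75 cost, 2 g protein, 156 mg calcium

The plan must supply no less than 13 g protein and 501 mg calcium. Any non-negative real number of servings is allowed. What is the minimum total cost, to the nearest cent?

At the optimum either one food covers both requirements or two foods hit both targets exactly; no other combination can be cheaper.
black beans only: max(13/7, 501/55) = 9.109 servings → $7.29.
spinach only: max(13/2, 501/156) = 6.5 servings → $4.88.
black beans + spinach with both tight: 1.045 servings and 2.843 servings → $2.97.
Cheapest feasible corner: $2.97.

$2.97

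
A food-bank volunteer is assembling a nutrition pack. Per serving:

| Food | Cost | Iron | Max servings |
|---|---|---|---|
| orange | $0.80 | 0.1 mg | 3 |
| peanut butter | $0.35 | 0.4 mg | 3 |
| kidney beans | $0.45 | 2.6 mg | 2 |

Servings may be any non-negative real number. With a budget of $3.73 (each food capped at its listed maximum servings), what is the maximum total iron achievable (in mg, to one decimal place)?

Iron per dollar: kidney beans 5.778, peanut butter 1.143, orange 0.125.
Take 2 servings of kidney beans: spends $0.90, +5.2 mg iron (running total 5.2 mg).
Take 3 servings of peanut butter: spends $1.05, +1.2 mg iron (running total 6.4 mg).
Take 2.225 servings of orange: spends $1.78, +0.2 mg iron (running total 6.6 mg).
Greedy by best ratio exhausts the cost allowance optimally: 6.6 mg.

6.6 mg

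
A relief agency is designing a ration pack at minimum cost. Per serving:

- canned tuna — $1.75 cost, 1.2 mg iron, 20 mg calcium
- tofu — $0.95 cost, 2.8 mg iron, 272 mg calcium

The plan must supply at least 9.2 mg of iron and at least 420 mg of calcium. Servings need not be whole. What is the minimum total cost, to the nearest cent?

$3.12

An LP optimum is at a vertex; with two nutrient constraints at most two foods are used. Check each candidate.
canned tuna only: max(9.2/1.2, 420/20) = 21 servings → $36.75.
tofu only: max(9.2/2.8, 420/272) = 3.286 servings → $3.12.
canned tuna + tofu with both tight: 4.905 servings and 1.183 servings → $9.71.
So the least-cost plan costs $3.12.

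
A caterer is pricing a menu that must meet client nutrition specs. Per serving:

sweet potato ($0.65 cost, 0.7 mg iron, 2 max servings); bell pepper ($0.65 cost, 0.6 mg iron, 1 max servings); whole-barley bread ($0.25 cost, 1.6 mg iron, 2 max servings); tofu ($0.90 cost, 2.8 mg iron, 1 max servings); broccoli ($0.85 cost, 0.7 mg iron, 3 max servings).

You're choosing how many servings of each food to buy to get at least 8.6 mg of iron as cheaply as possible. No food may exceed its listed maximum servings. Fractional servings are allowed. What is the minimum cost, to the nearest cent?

Cost per mg of iron: whole-barley bread $0.1562, tofu $0.3214, sweet potato $0.9286, bell pepper $1.0833, broccoli $1.2143.
Take 2 servings of whole-barley bread: +3.2 mg iron for $0.50 (total $0.50, still need 5.4 mg).
Take 1 serving of tofu: +2.8 mg iron for $0.90 (total $1.40, still need 2.6 mg).
Take 2 servings of sweet potato: +1.4 mg iron for $1.30 (total $2.70, still need 1.2 mg).
Take 1 serving of bell pepper: +0.6 mg iron for $0.65 (total $3.35, still need 0.6 mg).
Take 0.8571 servings of broccoli: +0.6 mg iron for $0.73 (total $4.08, still need 0.0 mg).
Filling from the cheapest source first is optimal under one linear minimum: $4.08.

$4.08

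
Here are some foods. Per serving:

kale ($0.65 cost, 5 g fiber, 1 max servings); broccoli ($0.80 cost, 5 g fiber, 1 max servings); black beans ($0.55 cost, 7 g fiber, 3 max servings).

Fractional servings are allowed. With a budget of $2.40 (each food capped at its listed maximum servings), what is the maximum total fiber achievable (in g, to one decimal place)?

Fiber per dollar: black beans 12.73, kale 7.692, broccoli 6.25.
Take 3 servings of black beans: spends $1.65, +21.0 g fiber (running total 21.0 g).
Take 1 serving of kale: spends $0.65, +5.0 g fiber (running total 26.0 g).
Take 0.125 servings of broccoli: spends $0.10, +0.6 g fiber (running total 26.6 g).
Greedy by best ratio exhausts the cost allowance optimally: 26.6 g.

26.6 g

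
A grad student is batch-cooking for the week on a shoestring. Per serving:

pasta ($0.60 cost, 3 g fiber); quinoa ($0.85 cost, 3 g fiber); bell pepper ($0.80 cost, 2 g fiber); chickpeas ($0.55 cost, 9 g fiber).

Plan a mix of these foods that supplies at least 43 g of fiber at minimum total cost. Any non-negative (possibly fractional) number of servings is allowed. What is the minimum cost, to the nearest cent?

$2.63

Cost per g of fiber: chickpeas $0.0611, pasta $0.2000, quinoa $0.2833, bell pepper $0.4000.
With no serving limits, use only chickpeas: 43 g / 9 g = 4.778 servings × $0.55 = $2.63.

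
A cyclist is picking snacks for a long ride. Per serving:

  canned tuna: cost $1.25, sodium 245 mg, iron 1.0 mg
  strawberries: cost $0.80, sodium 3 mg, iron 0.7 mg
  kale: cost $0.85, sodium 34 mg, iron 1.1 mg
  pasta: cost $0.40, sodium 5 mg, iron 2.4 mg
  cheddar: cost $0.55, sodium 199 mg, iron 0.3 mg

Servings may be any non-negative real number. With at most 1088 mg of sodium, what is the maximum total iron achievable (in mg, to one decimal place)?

Iron per mg sodium: pasta 0.48, strawberries 0.2333, kale 0.03235, canned tuna 0.004082, cheddar 0.001508.
With no serving limits, spend the whole sodium allowance on pasta: 1088 mg / 5 mg × 2.4 mg = 522.2 mg.

522.2 mg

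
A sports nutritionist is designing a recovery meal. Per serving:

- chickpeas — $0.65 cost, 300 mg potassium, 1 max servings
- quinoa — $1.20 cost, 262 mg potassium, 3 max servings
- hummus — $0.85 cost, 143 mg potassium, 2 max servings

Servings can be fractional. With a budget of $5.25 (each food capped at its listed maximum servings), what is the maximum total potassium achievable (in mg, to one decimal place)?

1254.2 mg

Potassium per dollar: chickpeas 461.5, quinoa 218.3, hummus 168.2.
Take 1 serving of chickpeas: spends $0.65, +300.0 mg potassium (running total 300.0 mg).
Take 3 servings of quinoa: spends $3.60, +786.0 mg potassium (running total 1086.0 mg).
Take 1.176 servings of hummus: spends $1.00, +168.2 mg potassium (running total 1254.2 mg).
Filling greedily by potassium-per-dollar is optimal for one linear limit, giving 1254.2 mg.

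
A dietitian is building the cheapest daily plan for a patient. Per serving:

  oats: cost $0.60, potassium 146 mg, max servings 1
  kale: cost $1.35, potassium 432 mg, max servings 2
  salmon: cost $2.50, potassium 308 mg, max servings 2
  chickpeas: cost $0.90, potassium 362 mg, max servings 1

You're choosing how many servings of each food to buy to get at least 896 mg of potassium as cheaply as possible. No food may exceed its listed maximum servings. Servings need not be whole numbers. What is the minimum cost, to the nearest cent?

$2.57

Cost per mg of potassium: chickpeas $0.0025, kale $0.0031, oats $0.0041, salmon $0.0081.
Take 1 serving of chickpeas: +362.0 mg potassium for $0.90 (total $0.90, still need 534.0 mg).
Take 1.236 servings of kale: +534.0 mg potassium for $1.67 (total $2.57, still need 0.0 mg).
Filling from the cheapest source first is optimal under one linear minimum: $2.57.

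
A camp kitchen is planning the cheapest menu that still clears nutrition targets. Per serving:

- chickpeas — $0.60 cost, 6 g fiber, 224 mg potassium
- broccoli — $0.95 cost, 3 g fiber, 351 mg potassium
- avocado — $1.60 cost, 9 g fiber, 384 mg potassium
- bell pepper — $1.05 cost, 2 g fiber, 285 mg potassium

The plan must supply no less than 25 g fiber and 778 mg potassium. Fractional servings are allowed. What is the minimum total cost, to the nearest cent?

A basic optimal solution has at most two foods positive. Try each food alone and each pair with both targets met exactly.
chickpeas only: max(25/6, 778/224) = 4.167 servings → $2.50.
broccoli only: max(25/3, 778/351) = 8.333 servings → $7.92.
avocado only: max(25/9, 778/384) = 2.778 servings → $4.44.
bell pepper only: max(25/2, 778/285) = 12.5 servings → $13.12.
chickpeas + broccoli: the both-tight solution has a negative serving — not a feasible corner.
chickpeas + avocado: the both-tight solution has a negative serving — not a feasible corner.
chickpeas + bell pepper: intersection lies outside the first quadrant.
broccoli + avocado with both targets exact would need a negative amount; discard.
broccoli + bell pepper: the both-tight solution has a negative serving — not a feasible corner.
avocado + bell pepper: the both-tight solution has a negative serving — not a feasible corner.
The minimum over all feasible corners is $2.50.

$2.50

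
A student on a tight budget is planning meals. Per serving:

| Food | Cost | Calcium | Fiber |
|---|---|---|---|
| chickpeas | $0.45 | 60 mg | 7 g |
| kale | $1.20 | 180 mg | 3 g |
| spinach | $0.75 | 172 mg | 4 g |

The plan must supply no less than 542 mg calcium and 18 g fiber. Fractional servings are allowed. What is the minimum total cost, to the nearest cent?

The cheapest plan sits at a corner of the feasible region — with two constraints it uses at most two foods.
chickpeas only: max(542/60, 18/7) = 9.033 servings → $4.07.
kale only: max(542/180, 18/3) = 6 servings → $7.20.
spinach only: max(542/172, 18/4) = 4.5 servings → $3.38.
chickpeas + kale with both tight: 1.494 servings and 2.513 servings → $3.69.
chickpeas + spinach with both tight: 0.9627 servings and 2.815 servings → $2.54.
kale + spinach: the both-tight solution has a negative serving — not a feasible corner.
Cheapest feasible corner: $2.54.

$2.54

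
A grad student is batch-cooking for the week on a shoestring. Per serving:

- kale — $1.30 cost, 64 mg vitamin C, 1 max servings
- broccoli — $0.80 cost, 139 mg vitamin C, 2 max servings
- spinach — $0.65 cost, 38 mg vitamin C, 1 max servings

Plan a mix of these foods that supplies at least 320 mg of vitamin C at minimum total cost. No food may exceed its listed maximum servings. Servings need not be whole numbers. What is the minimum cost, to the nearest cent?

$2.33

Cost per mg of vitamin C: broccoli $0.0058, spinach $0.0171, kale $0.0203.
Take 2 servings of broccoli: +278.0 mg vitamin C for $1.60 (total $1.60, still need 42.0 mg).
Take 1 serving of spinach: +38.0 mg vitamin C for $0.65 (total $2.25, still need 4.0 mg).
Take 0.0625 servings of kale: +4.0 mg vitamin C for $0.08 (total $2.33, still need 0.0 mg).
Filling from the cheapest source first is optimal under one linear minimum: $2.33.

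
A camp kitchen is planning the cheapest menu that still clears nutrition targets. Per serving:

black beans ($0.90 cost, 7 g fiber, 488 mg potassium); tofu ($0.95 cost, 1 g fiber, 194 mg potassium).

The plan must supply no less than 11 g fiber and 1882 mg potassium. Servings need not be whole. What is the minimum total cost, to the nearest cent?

$3.47

The cheapest plan sits at a corner of the feasible region — with two constraints it uses at most two foods.
black beans only: max(11/7, 1882/488) = 3.857 servings → $3.47.
tofu only: max(11/1, 1882/194) = 11 servings → $10.45.
black beans + tofu with both tight: 0.2897 servings and 8.972 servings → $8.78.
Cheapest feasible corner: $3.47.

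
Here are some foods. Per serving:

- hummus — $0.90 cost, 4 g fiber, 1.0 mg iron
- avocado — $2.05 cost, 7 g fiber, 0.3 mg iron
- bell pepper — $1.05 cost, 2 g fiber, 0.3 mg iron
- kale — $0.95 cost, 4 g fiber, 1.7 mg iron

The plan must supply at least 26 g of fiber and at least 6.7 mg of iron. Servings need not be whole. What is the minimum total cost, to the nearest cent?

$5.86

An LP optimum is at a vertex; with two nutrient constraints at most two foods are used. Check each candidate.
hummus only: max(26/4, 6.7/1.0) = 6.7 servings → $6.03.
avocado only: max(26/7, 6.7/0.3) = 22.33 servings → $45.78.
bell pepper only: max(26/2, 6.7/0.3) = 22.33 servings → $23.45.
kale only: max(26/4, 6.7/1.7) = 6.5 servings → $6.17.
hummus + avocado: the both-tight solution has a negative serving — not a feasible corner.
hummus + bell pepper: intersection lies outside the first quadrant.
hummus + kale with both tight: 6.214 servings and 0.2857 servings → $5.86.
avocado + bell pepper: the both-tight solution has a negative serving — not a feasible corner.
avocado + kale with both tight: 1.626 servings and 3.654 servings → $6.81.
bell pepper + kale with both tight: 7.909 servings and 2.545 servings → $10.72.
Cheapest feasible corner: $5.86.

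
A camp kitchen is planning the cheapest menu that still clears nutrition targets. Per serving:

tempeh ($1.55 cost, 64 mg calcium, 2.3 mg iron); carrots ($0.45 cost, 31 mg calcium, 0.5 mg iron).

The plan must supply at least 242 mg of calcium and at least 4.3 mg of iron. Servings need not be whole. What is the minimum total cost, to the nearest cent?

A basic optimal solution has at most two foods positive. Try each food alone and each pair with both targets met exactly.
tempeh only: max(242/64, 4.3/2.3) = 3.781 servings → $5.86.
carrots only: max(242/31, 4.3/0.5) = 8.6 servings → $3.87.
tempeh + carrots with both tight: 0.313 servings and 7.16 servings → $3.71.
The minimum over all feasible corners is $3.71.

$3.71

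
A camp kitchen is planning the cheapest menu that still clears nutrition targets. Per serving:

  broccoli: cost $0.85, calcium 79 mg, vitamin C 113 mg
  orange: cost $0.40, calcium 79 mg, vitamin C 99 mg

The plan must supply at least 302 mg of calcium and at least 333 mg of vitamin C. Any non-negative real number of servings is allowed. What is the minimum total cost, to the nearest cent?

$1.53

Two binding constraints pin down two serving amounts, so the optimal mix uses at most two foods. The candidates are each food alone (scaled to the tighter of calcium/vitamin C) and each pair with both constraints tight.
broccoli only: max(302/79, 333/113) = 3.823 servings → $3.25.
orange only: max(302/79, 333/99) = 3.823 servings → $1.53.
broccoli + orange: intersection lies outside the first quadrant.
So the least-cost plan costs $1.53.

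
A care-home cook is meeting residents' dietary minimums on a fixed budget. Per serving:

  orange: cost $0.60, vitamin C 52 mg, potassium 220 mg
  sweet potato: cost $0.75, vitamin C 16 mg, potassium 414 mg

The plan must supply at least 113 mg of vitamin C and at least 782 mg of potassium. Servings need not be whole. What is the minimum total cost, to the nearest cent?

$1.80

An LP optimum is at a vertex; with two nutrient constraints at most two foods are used. Check each candidate.
orange only: max(113/52, 782/220) = 3.555 servings → $2.13.
sweet potato only: max(113/16, 782/414) = 7.062 servings → $5.30.
orange + sweet potato with both tight: 1.903 servings and 0.8776 servings → $1.80.
So the least-cost plan costs $1.80.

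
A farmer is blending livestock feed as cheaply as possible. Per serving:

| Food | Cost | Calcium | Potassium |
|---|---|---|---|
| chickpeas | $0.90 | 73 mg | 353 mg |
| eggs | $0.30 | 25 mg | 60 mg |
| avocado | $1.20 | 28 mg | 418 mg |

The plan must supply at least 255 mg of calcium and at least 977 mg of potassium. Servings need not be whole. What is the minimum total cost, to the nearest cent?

chickpeas only: max(255/73, 977/353) = 3.493 servings → $3.14.
eggs only: max(255/25, 977/60) = 16.28 servings → $4.88.
avocado only: max(255/28, 977/418) = 9.107 servings → $10.93.
chickpeas + eggs with both tight: 2.053 servings and 4.206 servings → $3.11.
chickpeas + avocado: intersection lies outside the first quadrant.
eggs + avocado with both tight: 9.035 servings and 1.04 servings → $3.96.
So the least-cost plan costs $3.11.

$3.11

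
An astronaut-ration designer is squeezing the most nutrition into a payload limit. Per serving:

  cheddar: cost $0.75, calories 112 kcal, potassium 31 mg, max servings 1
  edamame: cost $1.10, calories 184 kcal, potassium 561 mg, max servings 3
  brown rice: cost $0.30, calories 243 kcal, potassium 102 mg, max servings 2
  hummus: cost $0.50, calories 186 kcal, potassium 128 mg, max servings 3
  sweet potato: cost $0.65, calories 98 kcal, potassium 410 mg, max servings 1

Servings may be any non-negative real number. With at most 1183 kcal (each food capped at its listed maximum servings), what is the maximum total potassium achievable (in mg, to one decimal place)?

Potassium per kcal: sweet potato 4.184, edamame 3.049, hummus 0.6882, brown rice 0.4198, cheddar 0.2768.
Take 1 serving of sweet potato: uses 98 kcal, +410.0 mg potassium (running total 410.0 mg).
Take 3 servings of edamame: uses 552 kcal, +1683.0 mg potassium (running total 2093.0 mg).
Take 2.866 servings of hummus: uses 533 kcal, +366.8 mg potassium (running total 2459.8 mg).
Filling greedily by potassium-per-kcal is optimal for one linear limit, giving 2459.8 mg.

2459.8 mg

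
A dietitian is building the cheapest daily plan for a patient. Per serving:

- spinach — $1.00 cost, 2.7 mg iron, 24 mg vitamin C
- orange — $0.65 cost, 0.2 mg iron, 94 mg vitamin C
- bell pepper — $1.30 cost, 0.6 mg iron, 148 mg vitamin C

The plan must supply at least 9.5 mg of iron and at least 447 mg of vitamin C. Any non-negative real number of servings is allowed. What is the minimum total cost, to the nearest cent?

At the optimum either one food covers both requirements or two foods hit both targets exactly; no other combination can be cheaper.
spinach only: max(9.5/2.7, 447/24) = 18.62 servings → $18.62.
orange only: max(9.5/0.2, 447/94) = 47.5 servings → $30.88.
bell pepper only: max(9.5/0.6, 447/148) = 15.83 servings → $20.58.
spinach + orange with both tight: 3.227 servings and 3.931 servings → $5.78.
spinach + bell pepper with both tight: 2.954 servings and 2.541 servings → $6.26.
orange + bell pepper: the both-tight solution has a negative serving — not a feasible corner.
The minimum over all feasible corners is $5.78.

$5.78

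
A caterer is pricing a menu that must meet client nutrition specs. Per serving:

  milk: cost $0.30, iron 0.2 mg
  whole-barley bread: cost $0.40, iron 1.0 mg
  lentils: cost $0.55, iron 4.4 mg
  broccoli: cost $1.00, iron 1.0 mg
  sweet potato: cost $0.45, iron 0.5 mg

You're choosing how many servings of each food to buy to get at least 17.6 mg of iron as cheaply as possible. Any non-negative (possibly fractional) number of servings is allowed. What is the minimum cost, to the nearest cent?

Cost per mg of iron: lentils $0.1250, whole-barley bread $0.4000, sweet potato $0.9000, broccoli $1.0000, milk $1.5000.
With no serving limits, use only lentils: 17.6 mg / 4.4 mg = 4 servings × $0.55 = $2.20.

$2.20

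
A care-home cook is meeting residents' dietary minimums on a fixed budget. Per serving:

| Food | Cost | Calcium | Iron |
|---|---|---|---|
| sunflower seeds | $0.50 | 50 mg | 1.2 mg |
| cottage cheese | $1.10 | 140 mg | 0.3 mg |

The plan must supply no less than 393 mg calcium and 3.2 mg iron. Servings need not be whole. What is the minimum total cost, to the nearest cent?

$3.32

A basic optimal solution has at most two foods positive. Try each food alone and each pair with both targets met exactly.
sunflower seeds only: max(393/50, 3.2/1.2) = 7.86 servings → $3.93.
cottage cheese only: max(393/140, 3.2/0.3) = 10.67 servings → $11.73.
sunflower seeds + cottage cheese with both tight: 2.158 servings and 2.037 servings → $3.32.
Cheapest feasible corner: $3.32.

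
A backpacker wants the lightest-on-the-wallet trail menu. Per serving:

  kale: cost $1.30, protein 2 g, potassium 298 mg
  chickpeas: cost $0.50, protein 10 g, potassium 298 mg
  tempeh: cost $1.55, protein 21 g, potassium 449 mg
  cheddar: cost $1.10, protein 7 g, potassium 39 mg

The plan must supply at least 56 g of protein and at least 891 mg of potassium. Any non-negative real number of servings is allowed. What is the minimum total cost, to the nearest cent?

$2.80

For a min-cost LP with two ≥-constraints, a basic feasible solution has at most two positive variables.
kale only: max(56/2, 891/298) = 28 servings → $36.40.
chickpeas only: max(56/10, 891/298) = 5.6 servings → $2.80.
tempeh only: max(56/21, 891/449) = 2.667 servings → $4.13.
cheddar only: max(56/7, 891/39) = 22.85 servings → $25.13.
kale + chickpeas: intersection lies outside the first quadrant.
kale + tempeh: intersection lies outside the first quadrant.
kale + cheddar with both tight: 2.018 servings and 7.423 servings → $10.79.
chickpeas + tempeh with both targets exact would need a negative amount; discard.
chickpeas + cheddar with both tight: 2.39 servings and 4.586 servings → $6.24.
tempeh + cheddar with both tight: 1.744 servings and 2.768 servings → $5.75.
The minimum over all feasible corners is $2.80.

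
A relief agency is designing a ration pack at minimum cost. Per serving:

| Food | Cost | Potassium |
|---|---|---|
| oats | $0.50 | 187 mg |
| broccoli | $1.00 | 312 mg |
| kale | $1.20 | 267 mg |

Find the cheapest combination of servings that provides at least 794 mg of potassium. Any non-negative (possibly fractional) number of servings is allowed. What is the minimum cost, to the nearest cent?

Cost per mg of potassium: oats $0.0027, broccoli $0.0032, kale $0.0045.
With no serving limits, use only oats: 794 mg / 187 mg = 4.246 servings × $0.50 = $2.12.

$2.12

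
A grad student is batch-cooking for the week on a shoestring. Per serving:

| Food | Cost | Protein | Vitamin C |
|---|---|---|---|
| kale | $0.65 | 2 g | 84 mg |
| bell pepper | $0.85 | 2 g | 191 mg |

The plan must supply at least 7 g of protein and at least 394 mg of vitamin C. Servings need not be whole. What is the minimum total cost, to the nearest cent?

With two linear requirements the optimum uses one or two foods; enumerate the corners.
kale only: max(7/2, 394/84) = 4.69 servings → $3.05.
bell pepper only: max(7/2, 394/191) = 3.5 servings → $2.98.
kale + bell pepper with both tight: 2.565 servings and 0.9346 servings → $2.46.
The minimum over all feasible corners is $2.46.

$2.46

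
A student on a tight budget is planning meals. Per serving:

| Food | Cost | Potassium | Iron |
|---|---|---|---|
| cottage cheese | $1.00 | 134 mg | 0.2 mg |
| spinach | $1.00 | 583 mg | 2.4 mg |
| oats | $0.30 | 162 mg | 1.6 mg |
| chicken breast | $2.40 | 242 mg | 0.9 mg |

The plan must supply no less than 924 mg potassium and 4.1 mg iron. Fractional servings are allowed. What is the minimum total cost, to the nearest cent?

Two binding constraints pin down two serving amounts, so the optimal mix uses at most two foods. The candidates are each food alone (scaled to the tighter of potassium/iron) and each pair with both constraints tight.
cottage cheese only: max(924/134, 4.1/0.2) = 20.5 servings → $20.50.
spinach only: max(924/583, 4.1/2.4) = 1.708 servings → $1.71.
oats only: max(924/162, 4.1/1.6) = 5.704 servings → $1.71.
chicken breast only: max(924/242, 4.1/0.9) = 4.556 servings → $10.93.
cottage cheese + spinach: the both-tight solution has a negative serving — not a feasible corner.
cottage cheese + oats with both tight: 4.474 servings and 2.003 servings → $5.07.
cottage cheese + chicken breast: the both-tight solution has a negative serving — not a feasible corner.
spinach + oats with both tight: 1.497 servings and 0.3175 servings → $1.59.
spinach + chicken breast with both targets exact would need a negative amount; discard.
oats + chicken breast with both tight: 0.6653 servings and 3.373 servings → $8.29.
The minimum over all feasible corners is $1.59.

$1.59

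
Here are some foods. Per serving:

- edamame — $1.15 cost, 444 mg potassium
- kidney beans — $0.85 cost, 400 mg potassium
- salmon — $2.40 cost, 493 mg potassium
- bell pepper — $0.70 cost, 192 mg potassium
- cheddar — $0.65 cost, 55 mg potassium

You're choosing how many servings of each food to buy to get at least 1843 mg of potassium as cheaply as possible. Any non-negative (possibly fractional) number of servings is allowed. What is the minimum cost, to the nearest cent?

Cost per mg of potassium: kidney beans $0.0021, edamame $0.0026, bell pepper $0.0036, salmon $0.0049, cheddar $0.0118.
With no serving limits, use only kidney beans: 1843 mg / 400 mg = 4.607 servings × $0.85 = $3.92.

$3.92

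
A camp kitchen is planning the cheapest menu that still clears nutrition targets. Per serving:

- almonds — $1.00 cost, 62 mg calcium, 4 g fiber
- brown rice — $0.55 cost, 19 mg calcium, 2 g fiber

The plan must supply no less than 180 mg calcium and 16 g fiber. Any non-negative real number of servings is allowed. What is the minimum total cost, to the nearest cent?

$4.00

At the optimum either one food covers both requirements or two foods hit both targets exactly; no other combination can be cheaper.
almonds only: max(180/62, 16/4) = 4 servings → $4.00.
brown rice only: max(180/19, 16/2) = 9.474 servings → $5.21.
almonds + brown rice with both tight: 1.167 servings and 5.667 servings → $4.28.
So the least-cost plan costs $4.00.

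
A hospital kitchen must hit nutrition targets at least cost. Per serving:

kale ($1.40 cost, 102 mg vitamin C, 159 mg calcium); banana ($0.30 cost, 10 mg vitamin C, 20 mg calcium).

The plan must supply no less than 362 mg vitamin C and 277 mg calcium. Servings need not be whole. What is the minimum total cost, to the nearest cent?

This is a tiny linear program; its minimum lies at a vertex of the feasible set. List the vertices and price them.
kale only: max(362/102, 277/159) = 3.549 servings → $4.97.
banana only: max(362/10, 277/20) = 36.2 servings → $10.86.
kale + banana: the both-tight solution has a negative serving — not a feasible corner.
The minimum over all feasible corners is $4.97.

$4.97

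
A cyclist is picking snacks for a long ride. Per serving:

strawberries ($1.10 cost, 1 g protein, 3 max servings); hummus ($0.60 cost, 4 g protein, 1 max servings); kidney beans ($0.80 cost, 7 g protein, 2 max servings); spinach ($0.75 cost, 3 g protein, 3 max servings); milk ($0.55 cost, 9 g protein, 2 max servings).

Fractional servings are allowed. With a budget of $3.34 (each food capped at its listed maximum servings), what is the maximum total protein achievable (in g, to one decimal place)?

Protein per dollar: milk 16.36, kidney beans 8.75, hummus 6.667, spinach 4, strawberries 0.9091.
Take 2 servings of milk: spends $1.10, +18.0 g protein (running total 18.0 g).
Take 2 servings of kidney beans: spends $1.60, +14.0 g protein (running total 32.0 g).
Take 1 serving of hummus: spends $0.60, +4.0 g protein (running total 36.0 g).
Take 0.05333 servings of spinach: spends $0.04, +0.2 g protein (running total 36.2 g).
Greedy by best ratio exhausts the cost allowance optimally: 36.2 g.

36.2 g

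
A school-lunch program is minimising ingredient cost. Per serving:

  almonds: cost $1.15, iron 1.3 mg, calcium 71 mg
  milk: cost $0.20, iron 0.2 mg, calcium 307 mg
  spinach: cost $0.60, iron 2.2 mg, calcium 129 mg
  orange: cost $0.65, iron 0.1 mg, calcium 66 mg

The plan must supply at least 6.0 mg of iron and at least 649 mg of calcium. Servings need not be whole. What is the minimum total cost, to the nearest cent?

The cheapest plan sits at a corner of the feasible region — with two constraints it uses at most two foods.
almonds only: max(6.0/1.3, 649/71) = 9.141 servings → $10.51.
milk only: max(6.0/0.2, 649/307) = 30 servings → $6.00.
spinach only: max(6.0/2.2, 649/129) = 5.031 servings → $3.02.
orange only: max(6.0/0.1, 649/66) = 60 servings → $39.00.
almonds + milk with both tight: 4.448 servings and 1.085 servings → $5.33.
almonds + spinach: intersection lies outside the first quadrant.
almonds + orange with both tight: 4.207 servings and 5.307 servings → $8.29.
milk + spinach with both tight: 1.006 servings and 2.636 servings → $1.78.
milk + orange with both targets exact would need a negative amount; discard.
spinach + orange with both tight: 2.503 servings and 4.942 servings → $4.71.
The minimum over all feasible corners is $1.78.

$1.78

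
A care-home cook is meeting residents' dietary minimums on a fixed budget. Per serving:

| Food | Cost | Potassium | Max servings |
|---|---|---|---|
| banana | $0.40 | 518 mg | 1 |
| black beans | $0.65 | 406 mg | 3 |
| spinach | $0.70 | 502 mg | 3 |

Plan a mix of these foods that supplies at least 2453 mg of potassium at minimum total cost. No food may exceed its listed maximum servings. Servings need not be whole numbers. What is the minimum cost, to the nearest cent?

$3.19

Cost per mg of potassium: banana $0.0008, spinach $0.0014, black beans $0.0016.
Take 1 serving of banana: +518.0 mg potassium for $0.40 (total $0.40, still need 1935.0 mg).
Take 3 servings of spinach: +1506.0 mg potassium for $2.10 (total $2.50, still need 429.0 mg).
Take 1.057 servings of black beans: +429.0 mg potassium for $0.69 (total $3.19, still need 0.0 mg).
Filling from the cheapest source first is optimal under one linear minimum: $3.19.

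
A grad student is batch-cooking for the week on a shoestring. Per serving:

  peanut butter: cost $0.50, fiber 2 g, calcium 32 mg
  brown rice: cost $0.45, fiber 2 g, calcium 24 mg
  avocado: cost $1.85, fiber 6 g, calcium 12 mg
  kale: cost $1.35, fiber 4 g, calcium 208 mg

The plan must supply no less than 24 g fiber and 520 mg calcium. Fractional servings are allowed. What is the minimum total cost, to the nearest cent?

The cheapest plan sits at a corner of the feasible region — with two constraints it uses at most two foods.
peanut butter only: max(24/2, 520/32) = 16.25 servings → $8.12.
brown rice only: max(24/2, 520/24) = 21.67 servings → $9.75.
avocado only: max(24/6, 520/12) = 43.33 servings → $80.17.
kale only: max(24/4, 520/208) = 6 servings → $8.10.
peanut butter + brown rice: the both-tight solution has a negative serving — not a feasible corner.
peanut butter + avocado with both targets exact would need a negative amount; discard.
peanut butter + kale with both tight: 10.11 servings and 0.9444 servings → $6.33.
brown rice + avocado with both targets exact would need a negative amount; discard.
brown rice + kale with both tight: 9.1 servings and 1.45 servings → $6.05.
avocado + kale with both tight: 2.427 servings and 2.36 servings → $7.68.
The minimum over all feasible corners is $6.05.

$6.05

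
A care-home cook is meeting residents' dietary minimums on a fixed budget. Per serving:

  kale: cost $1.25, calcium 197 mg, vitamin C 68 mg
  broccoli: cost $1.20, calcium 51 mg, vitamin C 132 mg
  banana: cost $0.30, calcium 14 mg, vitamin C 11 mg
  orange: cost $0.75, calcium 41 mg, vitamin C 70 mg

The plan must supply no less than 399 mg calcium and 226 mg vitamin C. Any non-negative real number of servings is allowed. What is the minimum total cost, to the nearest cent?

kale only: max(399/197, 226/68) = 3.324 servings → $4.15.
broccoli only: max(399/51, 226/132) = 7.824 servings → $9.39.
banana only: max(399/14, 226/11) = 28.5 servings → $8.55.
orange only: max(399/41, 226/70) = 9.732 servings → $7.30.
kale + broccoli with both tight: 1.826 servings and 0.7717 servings → $3.21.
kale + banana with both tight: 1.008 servings and 14.31 servings → $5.55.
kale + orange with both tight: 1.696 servings and 1.581 servings → $3.31.
broccoli + banana with both targets exact would need a negative amount; discard.
broccoli + orange: the both-tight solution has a negative serving — not a feasible corner.
banana + orange with both targets exact would need a negative amount; discard.
Cheapest feasible corner: $3.21.

$3.21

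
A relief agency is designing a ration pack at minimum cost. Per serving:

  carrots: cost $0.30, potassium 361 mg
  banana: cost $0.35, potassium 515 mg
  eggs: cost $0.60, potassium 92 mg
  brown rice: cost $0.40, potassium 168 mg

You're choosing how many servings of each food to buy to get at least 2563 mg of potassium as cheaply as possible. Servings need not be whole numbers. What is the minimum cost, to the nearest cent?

$1.74

Cost per mg of potassium: banana $0.0007, carrots $0.0008, brown rice $0.0024, eggs $0.0065.
With no serving limits, use only banana: 2563 mg / 515 mg = 4.977 servings × $0.35 = $1.74.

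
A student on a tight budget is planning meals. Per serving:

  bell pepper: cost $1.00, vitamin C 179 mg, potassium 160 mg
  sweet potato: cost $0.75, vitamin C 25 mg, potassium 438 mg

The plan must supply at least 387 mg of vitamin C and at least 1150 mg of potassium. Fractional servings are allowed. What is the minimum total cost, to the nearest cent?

At the optimum either one food covers both requirements or two foods hit both targets exactly; no other combination can be cheaper.
bell pepper only: max(387/179, 1150/160) = 7.188 servings → $7.19.
sweet potato only: max(387/25, 1150/438) = 15.48 servings → $11.61.
bell pepper + sweet potato with both tight: 1.892 servings and 1.934 servings → $3.34.
So the least-cost plan costs $3.34.

$3.34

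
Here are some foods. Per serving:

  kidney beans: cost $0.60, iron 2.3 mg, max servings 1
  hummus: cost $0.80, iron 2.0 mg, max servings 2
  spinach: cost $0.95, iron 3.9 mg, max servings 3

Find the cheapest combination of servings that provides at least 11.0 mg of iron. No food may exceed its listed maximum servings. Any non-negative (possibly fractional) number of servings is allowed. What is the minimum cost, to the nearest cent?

$2.68

Cost per mg of iron: spinach $0.2436, kidney beans $0.2609, hummus $0.4000.
Take 2.821 servings of spinach: +11.0 mg iron for $2.68 (total $2.68, still need 0.0 mg).
Greedy by cheapest-per-mg is optimal for a single linear constraint, so the minimum cost is $2.68.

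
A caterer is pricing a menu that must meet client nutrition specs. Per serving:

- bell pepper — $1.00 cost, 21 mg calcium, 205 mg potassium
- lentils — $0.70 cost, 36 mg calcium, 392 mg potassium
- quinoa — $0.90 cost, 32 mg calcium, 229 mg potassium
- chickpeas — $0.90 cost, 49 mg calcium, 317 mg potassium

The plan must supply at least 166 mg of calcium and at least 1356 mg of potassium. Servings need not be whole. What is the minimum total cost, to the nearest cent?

Minimising a linear cost over {calcium ≥ 166, potassium ≥ 1356, servings ≥ 0} — the optimum is at a vertex, using one or two foods.
bell pepper only: max(166/21, 1356/205) = 7.905 servings → $7.90.
lentils only: max(166/36, 1356/392) = 4.611 servings → $3.23.
quinoa only: max(166/32, 1356/229) = 5.921 servings → $5.33.
chickpeas only: max(166/49, 1356/317) = 4.278 servings → $3.85.
bell pepper + lentils: the both-tight solution has a negative serving — not a feasible corner.
bell pepper + quinoa with both tight: 3.071 servings and 3.172 servings → $5.93.
bell pepper + chickpeas with both tight: 4.08 servings and 1.639 servings → $5.56.
lentils + quinoa with both tight: 1.251 servings and 3.78 servings → $4.28.
lentils + chickpeas with both tight: 1.773 servings and 2.085 servings → $3.12.
quinoa + chickpeas with both targets exact would need a negative amount; discard.
So the least-cost plan costs $3.12.

$3.12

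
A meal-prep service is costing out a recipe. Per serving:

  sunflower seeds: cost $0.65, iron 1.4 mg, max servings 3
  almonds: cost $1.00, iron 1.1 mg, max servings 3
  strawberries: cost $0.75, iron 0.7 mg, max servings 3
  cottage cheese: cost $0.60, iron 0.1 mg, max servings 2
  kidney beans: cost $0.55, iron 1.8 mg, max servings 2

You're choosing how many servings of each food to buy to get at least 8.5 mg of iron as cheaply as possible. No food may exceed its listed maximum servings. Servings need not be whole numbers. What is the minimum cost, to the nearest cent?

$3.69

Cost per mg of iron: kidney beans $0.3056, sunflower seeds $0.4643, almonds $0.9091, strawberries $1.0714, cottage cheese $6.0000.
Take 2 servings of kidney beans: +3.6 mg iron for $1.10 (total $1.10, still need 4.9 mg).
Take 3 servings of sunflower seeds: +4.2 mg iron for $1.95 (total $3.05, still need 0.7 mg).
Take 0.6364 servings of almonds: +0.7 mg iron for $0.64 (total $3.69, still need 0.0 mg).
Filling from the cheapest source first is optimal under one linear minimum: $3.69.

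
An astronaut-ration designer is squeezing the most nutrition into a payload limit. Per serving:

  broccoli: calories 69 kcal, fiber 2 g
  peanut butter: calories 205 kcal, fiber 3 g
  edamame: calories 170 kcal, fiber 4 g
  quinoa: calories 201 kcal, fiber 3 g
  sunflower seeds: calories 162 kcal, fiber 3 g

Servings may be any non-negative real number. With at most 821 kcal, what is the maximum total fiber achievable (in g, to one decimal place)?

Fiber per kcal: broccoli 0.02899, edamame 0.02353, sunflower seeds 0.01852, quinoa 0.01493, peanut butter 0.01463.
With no serving limits, spend the whole calories allowance on broccoli: 821 kcal / 69 kcal × 2 g = 23.8 g.

23.8 g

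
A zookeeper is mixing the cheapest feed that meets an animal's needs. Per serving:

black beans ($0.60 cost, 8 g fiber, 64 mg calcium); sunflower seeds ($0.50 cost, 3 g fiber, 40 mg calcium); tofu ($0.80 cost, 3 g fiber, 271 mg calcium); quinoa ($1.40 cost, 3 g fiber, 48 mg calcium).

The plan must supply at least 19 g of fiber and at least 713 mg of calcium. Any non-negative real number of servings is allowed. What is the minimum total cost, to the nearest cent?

This is a tiny linear program; its minimum lies at a vertex of the feasible set. List the vertices and price them.
black beans only: max(19/8, 713/64) = 11.14 servings → $6.68.
sunflower seeds only: max(19/3, 713/40) = 17.82 servings → $8.91.
tofu only: max(19/3, 713/271) = 6.333 servings → $5.07.
quinoa only: max(19/3, 713/48) = 14.85 servings → $20.80.
black beans + sunflower seeds: intersection lies outside the first quadrant.
black beans + tofu with both tight: 1.523 servings and 2.271 servings → $2.73.
black beans + quinoa: the both-tight solution has a negative serving — not a feasible corner.
sunflower seeds + tofu with both tight: 4.343 servings and 1.99 servings → $3.76.
sunflower seeds + quinoa: the both-tight solution has a negative serving — not a feasible corner.
tofu + quinoa with both tight: 1.834 servings and 4.499 servings → $7.77.
The minimum over all feasible corners is $2.73.

$2.73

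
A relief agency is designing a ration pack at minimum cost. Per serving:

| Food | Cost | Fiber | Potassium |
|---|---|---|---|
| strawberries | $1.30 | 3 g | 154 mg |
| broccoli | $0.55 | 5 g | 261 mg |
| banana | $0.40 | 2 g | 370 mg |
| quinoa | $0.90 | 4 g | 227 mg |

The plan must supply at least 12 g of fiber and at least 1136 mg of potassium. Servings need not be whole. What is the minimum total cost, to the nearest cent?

$1.67

Two binding constraints pin down two serving amounts, so the optimal mix uses at most two foods. The candidates are each food alone (scaled to the tighter of fiber/potassium) and each pair with both constraints tight.
strawberries only: max(12/3, 1136/154) = 7.377 servings → $9.59.
broccoli only: max(12/5, 1136/261) = 4.352 servings → $2.39.
banana only: max(12/2, 1136/370) = 6 servings → $2.40.
quinoa only: max(12/4, 1136/227) = 5.004 servings → $4.50.
strawberries + broccoli with both targets exact would need a negative amount; discard.
strawberries + banana with both tight: 2.703 servings and 1.945 servings → $4.29.
strawberries + quinoa with both targets exact would need a negative amount; discard.
broccoli + banana with both tight: 1.633 servings and 1.919 servings → $1.67.
broccoli + quinoa: the both-tight solution has a negative serving — not a feasible corner.
banana + quinoa with both tight: 1.774 servings and 2.113 servings → $2.61.
Cheapest feasible corner: $1.67.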